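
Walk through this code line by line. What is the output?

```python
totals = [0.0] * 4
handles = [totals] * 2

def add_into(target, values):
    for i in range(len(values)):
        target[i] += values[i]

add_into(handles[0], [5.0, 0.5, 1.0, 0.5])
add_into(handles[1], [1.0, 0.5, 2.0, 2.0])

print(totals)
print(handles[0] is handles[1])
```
[6.0, 1.0, 3.0, 2.5]
True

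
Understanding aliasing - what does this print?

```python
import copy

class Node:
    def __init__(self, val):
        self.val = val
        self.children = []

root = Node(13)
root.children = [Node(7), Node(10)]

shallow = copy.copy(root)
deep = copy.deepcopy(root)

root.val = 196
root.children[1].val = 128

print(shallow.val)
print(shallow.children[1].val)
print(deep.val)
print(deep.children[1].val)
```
13
128
13
10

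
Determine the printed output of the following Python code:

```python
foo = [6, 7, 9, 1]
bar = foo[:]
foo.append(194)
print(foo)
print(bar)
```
[6, 7, 9, 1, 194]
[6, 7, 9, 1]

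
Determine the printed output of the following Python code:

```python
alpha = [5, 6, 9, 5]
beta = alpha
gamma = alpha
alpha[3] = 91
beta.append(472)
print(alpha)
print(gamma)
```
[5, 6, 9, 91, 472]
[5, 6, 9, 91, 472]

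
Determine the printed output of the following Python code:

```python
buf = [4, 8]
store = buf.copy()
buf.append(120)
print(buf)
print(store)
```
[4, 8, 120]
[4, 8]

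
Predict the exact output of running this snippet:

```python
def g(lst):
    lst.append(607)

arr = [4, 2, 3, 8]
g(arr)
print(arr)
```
[4, 2, 3, 8, 607]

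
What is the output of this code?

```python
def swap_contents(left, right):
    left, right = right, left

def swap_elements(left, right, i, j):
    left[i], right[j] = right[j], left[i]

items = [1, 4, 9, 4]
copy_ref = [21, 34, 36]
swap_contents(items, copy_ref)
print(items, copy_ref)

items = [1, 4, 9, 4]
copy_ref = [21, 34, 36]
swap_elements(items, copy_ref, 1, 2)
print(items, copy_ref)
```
[1, 4, 9, 4] [21, 34, 36]
[1, 36, 9, 4] [21, 34, 4]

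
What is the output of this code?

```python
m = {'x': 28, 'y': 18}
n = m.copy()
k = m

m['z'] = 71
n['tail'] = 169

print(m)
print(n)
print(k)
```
{'x': 28, 'y': 18, 'z': 71}
{'x': 28, 'y': 18, 'tail': 169}
{'x': 28, 'y': 18, 'z': 71}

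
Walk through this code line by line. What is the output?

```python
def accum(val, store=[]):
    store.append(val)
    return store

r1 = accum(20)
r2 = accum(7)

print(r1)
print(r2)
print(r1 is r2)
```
[20, 7]
[20, 7]
True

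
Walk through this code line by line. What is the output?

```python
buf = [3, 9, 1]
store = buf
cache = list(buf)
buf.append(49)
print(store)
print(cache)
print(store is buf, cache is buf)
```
[3, 9, 1, 49]
[3, 9, 1]
True False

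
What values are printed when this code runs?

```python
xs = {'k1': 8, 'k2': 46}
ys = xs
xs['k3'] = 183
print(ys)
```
{'k1': 8, 'k2': 46, 'k3': 183}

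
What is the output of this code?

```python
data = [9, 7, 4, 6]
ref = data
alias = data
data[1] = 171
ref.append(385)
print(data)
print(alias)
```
[9, 171, 4, 6, 385]
[9, 171, 4, 6, 385]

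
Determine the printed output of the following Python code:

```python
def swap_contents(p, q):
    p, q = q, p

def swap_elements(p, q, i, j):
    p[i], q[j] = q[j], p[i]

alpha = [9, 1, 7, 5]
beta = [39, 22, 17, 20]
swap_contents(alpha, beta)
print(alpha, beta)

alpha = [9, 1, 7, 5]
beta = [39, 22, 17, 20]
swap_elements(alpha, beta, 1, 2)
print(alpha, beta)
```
[9, 1, 7, 5] [39, 22, 17, 20]
[9, 17, 7, 5] [39, 22, 1, 20]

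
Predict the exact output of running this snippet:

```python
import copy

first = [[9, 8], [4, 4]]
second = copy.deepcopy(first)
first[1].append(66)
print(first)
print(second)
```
[[9, 8], [4, 4, 66]]
[[9, 8], [4, 4]]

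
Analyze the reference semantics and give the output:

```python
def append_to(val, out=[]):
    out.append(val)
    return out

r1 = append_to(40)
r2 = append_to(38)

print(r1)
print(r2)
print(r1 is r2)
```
[40, 38]
[40, 38]
True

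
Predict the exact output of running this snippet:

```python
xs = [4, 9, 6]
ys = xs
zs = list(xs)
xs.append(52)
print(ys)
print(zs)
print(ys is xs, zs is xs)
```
[4, 9, 6, 52]
[4, 9, 6]
True False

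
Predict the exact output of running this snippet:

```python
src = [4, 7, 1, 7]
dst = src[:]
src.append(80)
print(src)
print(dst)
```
[4, 7, 1, 7, 80]
[4, 7, 1, 7]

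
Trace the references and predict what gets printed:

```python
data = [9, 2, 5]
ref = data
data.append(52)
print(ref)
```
[9, 2, 5, 52]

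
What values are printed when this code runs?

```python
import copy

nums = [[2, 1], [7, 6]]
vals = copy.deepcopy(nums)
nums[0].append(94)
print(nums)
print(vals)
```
[[2, 1, 94], [7, 6]]
[[2, 1], [7, 6]]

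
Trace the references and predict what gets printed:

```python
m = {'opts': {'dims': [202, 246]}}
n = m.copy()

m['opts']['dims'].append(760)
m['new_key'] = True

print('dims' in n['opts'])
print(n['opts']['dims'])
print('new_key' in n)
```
True
[202, 246, 760]
False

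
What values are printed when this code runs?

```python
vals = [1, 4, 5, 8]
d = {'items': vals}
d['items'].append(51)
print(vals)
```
[1, 4, 5, 8, 51]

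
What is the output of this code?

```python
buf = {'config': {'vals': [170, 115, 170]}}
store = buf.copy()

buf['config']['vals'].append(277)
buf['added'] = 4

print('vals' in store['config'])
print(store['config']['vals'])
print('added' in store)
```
True
[170, 115, 170, 277]
False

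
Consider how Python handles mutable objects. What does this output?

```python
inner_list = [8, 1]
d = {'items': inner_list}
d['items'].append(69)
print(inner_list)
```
[8, 1, 69]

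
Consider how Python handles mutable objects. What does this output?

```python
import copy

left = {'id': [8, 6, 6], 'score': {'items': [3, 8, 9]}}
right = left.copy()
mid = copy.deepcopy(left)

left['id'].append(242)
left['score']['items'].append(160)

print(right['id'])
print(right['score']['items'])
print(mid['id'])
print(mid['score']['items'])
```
[8, 6, 6, 242]
[3, 8, 9, 160]
[8, 6, 6]
[3, 8, 9]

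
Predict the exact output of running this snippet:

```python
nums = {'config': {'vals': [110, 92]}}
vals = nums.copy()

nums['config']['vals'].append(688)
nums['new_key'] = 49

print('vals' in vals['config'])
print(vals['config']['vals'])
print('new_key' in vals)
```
True
[110, 92, 688]
False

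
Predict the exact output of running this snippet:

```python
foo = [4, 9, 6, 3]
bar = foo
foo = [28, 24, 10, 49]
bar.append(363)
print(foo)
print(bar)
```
[28, 24, 10, 49]
[4, 9, 6, 3, 363]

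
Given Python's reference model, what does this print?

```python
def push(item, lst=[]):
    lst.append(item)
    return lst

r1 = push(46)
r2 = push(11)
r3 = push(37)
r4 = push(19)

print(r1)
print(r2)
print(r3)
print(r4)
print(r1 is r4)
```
[46, 11, 37, 19]
[46, 11, 37, 19]
[46, 11, 37, 19]
[46, 11, 37, 19]
True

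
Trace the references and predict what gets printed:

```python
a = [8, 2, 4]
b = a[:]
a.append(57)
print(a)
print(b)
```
[8, 2, 4, 57]
[8, 2, 4]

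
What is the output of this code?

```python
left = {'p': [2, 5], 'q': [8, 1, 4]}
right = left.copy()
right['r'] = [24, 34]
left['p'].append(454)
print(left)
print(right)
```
{'p': [2, 5, 454], 'q': [8, 1, 4]}
{'p': [2, 5, 454], 'q': [8, 1, 4], 'r': [24, 34]}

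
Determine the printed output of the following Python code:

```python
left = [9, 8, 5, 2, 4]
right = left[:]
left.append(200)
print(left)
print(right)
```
[9, 8, 5, 2, 4, 200]
[9, 8, 5, 2, 4]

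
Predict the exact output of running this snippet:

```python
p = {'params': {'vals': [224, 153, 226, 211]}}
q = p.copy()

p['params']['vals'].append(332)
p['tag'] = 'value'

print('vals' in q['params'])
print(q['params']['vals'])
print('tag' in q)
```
True
[224, 153, 226, 211, 332]
False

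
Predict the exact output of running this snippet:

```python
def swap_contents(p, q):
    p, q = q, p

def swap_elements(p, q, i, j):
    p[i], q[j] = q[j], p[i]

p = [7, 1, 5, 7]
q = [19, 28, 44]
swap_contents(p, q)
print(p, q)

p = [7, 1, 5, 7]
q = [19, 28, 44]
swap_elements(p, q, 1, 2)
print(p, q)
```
[7, 1, 5, 7] [19, 28, 44]
[7, 44, 5, 7] [19, 28, 1]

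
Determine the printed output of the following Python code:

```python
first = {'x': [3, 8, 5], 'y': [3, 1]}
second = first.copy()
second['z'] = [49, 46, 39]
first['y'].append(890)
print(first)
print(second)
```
{'x': [3, 8, 5], 'y': [3, 1, 890]}
{'x': [3, 8, 5], 'y': [3, 1, 890], 'z': [49, 46, 39]}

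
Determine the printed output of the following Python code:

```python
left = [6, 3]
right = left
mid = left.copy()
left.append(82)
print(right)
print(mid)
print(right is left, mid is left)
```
[6, 3, 82]
[6, 3]
True False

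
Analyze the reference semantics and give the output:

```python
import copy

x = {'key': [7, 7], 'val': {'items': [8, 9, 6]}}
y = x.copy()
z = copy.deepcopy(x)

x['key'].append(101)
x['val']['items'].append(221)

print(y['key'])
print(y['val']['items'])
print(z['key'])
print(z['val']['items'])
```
[7, 7, 101]
[8, 9, 6, 221]
[7, 7]
[8, 9, 6]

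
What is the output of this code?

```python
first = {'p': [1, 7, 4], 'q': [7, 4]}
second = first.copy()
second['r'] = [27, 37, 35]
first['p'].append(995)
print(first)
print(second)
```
{'p': [1, 7, 4, 995], 'q': [7, 4]}
{'p': [1, 7, 4, 995], 'q': [7, 4], 'r': [27, 37, 35]}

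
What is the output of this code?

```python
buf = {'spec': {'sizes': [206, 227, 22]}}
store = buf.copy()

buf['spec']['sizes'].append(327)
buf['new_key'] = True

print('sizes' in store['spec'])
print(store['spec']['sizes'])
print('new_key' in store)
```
True
[206, 227, 22, 327]
False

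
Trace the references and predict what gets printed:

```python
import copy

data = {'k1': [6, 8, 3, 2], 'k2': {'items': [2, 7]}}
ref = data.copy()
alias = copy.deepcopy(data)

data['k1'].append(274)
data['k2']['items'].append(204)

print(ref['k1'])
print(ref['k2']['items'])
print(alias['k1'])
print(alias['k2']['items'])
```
[6, 8, 3, 2, 274]
[2, 7, 204]
[6, 8, 3, 2]
[2, 7]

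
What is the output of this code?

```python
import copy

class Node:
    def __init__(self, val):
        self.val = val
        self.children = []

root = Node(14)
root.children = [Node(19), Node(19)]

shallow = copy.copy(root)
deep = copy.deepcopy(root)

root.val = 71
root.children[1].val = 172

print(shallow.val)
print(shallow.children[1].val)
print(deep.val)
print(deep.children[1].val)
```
14
172
14
19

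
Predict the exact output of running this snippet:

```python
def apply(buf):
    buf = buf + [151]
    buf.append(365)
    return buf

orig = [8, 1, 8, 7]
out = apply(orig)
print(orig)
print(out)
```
[8, 1, 8, 7]
[8, 1, 8, 7, 151, 365]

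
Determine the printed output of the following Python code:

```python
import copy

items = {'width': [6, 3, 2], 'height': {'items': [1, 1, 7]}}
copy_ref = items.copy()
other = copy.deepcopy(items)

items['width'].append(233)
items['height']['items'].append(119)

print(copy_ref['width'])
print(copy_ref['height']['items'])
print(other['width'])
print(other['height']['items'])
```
[6, 3, 2, 233]
[1, 1, 7, 119]
[6, 3, 2]
[1, 1, 7]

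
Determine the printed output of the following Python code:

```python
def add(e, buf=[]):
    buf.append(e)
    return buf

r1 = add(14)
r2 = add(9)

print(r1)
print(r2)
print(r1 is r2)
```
[14, 9]
[14, 9]
True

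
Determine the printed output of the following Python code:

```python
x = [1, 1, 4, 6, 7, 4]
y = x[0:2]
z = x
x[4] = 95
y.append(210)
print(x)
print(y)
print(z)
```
[1, 1, 4, 6, 95, 4]
[1, 1, 210]
[1, 1, 4, 6, 95, 4]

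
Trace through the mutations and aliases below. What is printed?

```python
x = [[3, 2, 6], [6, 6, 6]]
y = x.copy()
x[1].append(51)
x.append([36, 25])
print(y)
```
[[3, 2, 6], [6, 6, 6, 51]]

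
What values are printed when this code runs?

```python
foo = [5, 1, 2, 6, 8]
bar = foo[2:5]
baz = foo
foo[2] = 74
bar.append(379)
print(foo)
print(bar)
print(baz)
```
[5, 1, 74, 6, 8]
[2, 6, 8, 379]
[5, 1, 74, 6, 8]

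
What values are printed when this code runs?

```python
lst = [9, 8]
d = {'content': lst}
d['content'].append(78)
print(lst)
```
[9, 8, 78]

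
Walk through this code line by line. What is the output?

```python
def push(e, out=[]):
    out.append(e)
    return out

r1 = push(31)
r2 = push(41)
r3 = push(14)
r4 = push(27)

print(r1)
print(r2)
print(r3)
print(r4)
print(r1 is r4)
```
[31, 41, 14, 27]
[31, 41, 14, 27]
[31, 41, 14, 27]
[31, 41, 14, 27]
True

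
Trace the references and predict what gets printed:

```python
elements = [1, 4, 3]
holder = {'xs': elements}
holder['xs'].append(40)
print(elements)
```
[1, 4, 3, 40]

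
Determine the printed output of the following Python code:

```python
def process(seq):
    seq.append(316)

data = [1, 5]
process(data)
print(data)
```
[1, 5, 316]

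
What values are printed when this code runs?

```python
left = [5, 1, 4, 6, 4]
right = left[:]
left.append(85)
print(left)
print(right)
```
[5, 1, 4, 6, 4, 85]
[5, 1, 4, 6, 4]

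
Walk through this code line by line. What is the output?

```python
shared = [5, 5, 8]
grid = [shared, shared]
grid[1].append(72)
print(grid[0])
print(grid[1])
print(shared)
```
[5, 5, 8, 72]
[5, 5, 8, 72]
[5, 5, 8, 72]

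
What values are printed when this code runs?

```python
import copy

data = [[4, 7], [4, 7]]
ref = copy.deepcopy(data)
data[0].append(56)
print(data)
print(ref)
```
[[4, 7, 56], [4, 7]]
[[4, 7], [4, 7]]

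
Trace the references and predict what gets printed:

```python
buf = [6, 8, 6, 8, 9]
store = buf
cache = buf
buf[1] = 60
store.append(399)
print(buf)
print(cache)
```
[6, 60, 6, 8, 9, 399]
[6, 60, 6, 8, 9, 399]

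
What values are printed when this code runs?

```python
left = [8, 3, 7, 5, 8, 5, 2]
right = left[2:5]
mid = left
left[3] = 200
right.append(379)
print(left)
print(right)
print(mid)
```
[8, 3, 7, 200, 8, 5, 2]
[7, 5, 8, 379]
[8, 3, 7, 200, 8, 5, 2]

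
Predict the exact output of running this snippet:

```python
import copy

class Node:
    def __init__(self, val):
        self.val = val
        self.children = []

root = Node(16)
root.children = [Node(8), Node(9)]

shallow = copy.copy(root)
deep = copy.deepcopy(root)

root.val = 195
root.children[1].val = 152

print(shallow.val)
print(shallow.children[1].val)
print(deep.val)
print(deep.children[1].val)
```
16
152
16
9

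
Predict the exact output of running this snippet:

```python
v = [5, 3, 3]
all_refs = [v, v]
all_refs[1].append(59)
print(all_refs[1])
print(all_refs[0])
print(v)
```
[5, 3, 3, 59]
[5, 3, 3, 59]
[5, 3, 3, 59]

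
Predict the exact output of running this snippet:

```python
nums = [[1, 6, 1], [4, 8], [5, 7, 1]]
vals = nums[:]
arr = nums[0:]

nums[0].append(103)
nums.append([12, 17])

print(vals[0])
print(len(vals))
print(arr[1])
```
[1, 6, 1, 103]
3
[4, 8]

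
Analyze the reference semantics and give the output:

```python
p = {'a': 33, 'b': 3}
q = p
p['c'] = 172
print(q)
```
{'a': 33, 'b': 3, 'c': 172}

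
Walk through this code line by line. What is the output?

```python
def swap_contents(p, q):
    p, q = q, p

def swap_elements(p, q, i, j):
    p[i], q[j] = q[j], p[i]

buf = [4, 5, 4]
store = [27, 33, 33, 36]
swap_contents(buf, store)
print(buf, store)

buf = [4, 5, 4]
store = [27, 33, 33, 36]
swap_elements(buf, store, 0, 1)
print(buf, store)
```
[4, 5, 4] [27, 33, 33, 36]
[33, 5, 4] [27, 4, 33, 36]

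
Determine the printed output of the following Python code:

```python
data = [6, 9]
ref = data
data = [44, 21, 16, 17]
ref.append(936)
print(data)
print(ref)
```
[44, 21, 16, 17]
[6, 9, 936]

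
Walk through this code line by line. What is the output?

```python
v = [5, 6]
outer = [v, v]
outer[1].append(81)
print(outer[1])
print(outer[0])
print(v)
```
[5, 6, 81]
[5, 6, 81]
[5, 6, 81]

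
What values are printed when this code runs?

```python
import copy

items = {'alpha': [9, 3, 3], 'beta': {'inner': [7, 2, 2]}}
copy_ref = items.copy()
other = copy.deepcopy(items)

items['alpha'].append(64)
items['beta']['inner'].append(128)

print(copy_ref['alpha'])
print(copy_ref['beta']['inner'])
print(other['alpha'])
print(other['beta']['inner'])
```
[9, 3, 3, 64]
[7, 2, 2, 128]
[9, 3, 3]
[7, 2, 2]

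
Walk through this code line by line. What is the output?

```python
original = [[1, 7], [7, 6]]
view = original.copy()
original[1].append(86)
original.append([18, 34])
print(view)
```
[[1, 7], [7, 6, 86]]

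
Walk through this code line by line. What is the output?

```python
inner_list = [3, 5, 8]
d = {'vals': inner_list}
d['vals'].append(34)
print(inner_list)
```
[3, 5, 8, 34]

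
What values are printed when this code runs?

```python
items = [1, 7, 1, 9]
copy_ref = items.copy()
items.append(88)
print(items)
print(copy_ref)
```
[1, 7, 1, 9, 88]
[1, 7, 1, 9]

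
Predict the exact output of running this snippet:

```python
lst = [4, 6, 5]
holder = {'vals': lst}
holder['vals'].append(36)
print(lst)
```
[4, 6, 5, 36]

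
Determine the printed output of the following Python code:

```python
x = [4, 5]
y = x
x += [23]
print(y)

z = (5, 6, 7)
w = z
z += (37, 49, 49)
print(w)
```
[4, 5, 23]
(5, 6, 7)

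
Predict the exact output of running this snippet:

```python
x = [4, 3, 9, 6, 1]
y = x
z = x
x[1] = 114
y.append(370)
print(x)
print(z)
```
[4, 114, 9, 6, 1, 370]
[4, 114, 9, 6, 1, 370]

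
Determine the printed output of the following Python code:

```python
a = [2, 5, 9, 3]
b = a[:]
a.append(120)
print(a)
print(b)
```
[2, 5, 9, 3, 120]
[2, 5, 9, 3]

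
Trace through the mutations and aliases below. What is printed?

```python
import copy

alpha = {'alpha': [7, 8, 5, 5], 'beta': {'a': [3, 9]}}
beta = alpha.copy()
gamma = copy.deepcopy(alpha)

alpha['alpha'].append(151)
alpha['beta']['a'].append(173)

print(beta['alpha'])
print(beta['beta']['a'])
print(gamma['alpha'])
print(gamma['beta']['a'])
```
[7, 8, 5, 5, 151]
[3, 9, 173]
[7, 8, 5, 5]
[3, 9]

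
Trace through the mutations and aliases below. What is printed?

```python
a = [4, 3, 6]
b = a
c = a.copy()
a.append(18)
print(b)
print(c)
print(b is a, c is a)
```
[4, 3, 6, 18]
[4, 3, 6]
True False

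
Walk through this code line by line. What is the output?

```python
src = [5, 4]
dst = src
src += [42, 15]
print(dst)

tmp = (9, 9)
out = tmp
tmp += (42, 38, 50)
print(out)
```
[5, 4, 42, 15]
(9, 9)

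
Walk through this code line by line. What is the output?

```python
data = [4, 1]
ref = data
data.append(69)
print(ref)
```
[4, 1, 69]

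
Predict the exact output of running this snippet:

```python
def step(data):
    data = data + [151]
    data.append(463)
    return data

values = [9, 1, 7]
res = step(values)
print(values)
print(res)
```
[9, 1, 7]
[9, 1, 7, 151, 463]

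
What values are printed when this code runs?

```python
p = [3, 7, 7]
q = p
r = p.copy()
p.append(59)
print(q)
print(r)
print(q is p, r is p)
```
[3, 7, 7, 59]
[3, 7, 7]
True False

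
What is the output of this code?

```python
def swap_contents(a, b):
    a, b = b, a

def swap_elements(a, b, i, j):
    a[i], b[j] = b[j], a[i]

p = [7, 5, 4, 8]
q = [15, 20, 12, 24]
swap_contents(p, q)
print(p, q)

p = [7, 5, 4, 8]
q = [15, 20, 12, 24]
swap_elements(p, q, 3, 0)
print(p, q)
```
[7, 5, 4, 8] [15, 20, 12, 24]
[7, 5, 4, 15] [8, 20, 12, 24]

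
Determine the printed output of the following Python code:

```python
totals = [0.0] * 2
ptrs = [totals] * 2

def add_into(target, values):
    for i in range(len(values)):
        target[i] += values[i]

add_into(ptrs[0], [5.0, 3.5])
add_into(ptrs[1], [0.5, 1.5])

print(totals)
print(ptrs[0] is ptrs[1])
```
[5.5, 5.0]
True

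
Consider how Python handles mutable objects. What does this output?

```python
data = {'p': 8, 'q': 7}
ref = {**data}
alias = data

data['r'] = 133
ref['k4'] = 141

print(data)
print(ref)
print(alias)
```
{'p': 8, 'q': 7, 'r': 133}
{'p': 8, 'q': 7, 'k4': 141}
{'p': 8, 'q': 7, 'r': 133}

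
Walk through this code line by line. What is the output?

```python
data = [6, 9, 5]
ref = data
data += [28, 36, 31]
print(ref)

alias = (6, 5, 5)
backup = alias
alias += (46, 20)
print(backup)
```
[6, 9, 5, 28, 36, 31]
(6, 5, 5)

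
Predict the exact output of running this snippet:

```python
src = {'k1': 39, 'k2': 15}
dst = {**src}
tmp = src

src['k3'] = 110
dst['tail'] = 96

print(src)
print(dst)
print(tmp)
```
{'k1': 39, 'k2': 15, 'k3': 110}
{'k1': 39, 'k2': 15, 'tail': 96}
{'k1': 39, 'k2': 15, 'k3': 110}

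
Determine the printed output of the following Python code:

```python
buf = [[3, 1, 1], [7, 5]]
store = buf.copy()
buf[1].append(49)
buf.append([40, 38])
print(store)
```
[[3, 1, 1], [7, 5, 49]]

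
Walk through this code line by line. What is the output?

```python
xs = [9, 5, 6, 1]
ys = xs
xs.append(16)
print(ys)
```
[9, 5, 6, 1, 16]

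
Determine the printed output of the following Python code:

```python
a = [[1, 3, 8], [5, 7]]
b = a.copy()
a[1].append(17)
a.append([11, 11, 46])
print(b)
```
[[1, 3, 8], [5, 7, 17]]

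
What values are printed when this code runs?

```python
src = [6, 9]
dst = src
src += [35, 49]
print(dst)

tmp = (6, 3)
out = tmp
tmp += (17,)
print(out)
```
[6, 9, 35, 49]
(6, 3)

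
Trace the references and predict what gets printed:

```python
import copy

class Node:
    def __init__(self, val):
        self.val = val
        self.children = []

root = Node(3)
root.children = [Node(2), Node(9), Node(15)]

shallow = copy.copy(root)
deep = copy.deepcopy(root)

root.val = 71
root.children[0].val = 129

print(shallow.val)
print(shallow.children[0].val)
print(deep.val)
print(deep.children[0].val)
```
3
129
3
2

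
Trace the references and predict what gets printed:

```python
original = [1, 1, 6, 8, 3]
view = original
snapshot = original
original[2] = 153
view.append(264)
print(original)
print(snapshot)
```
[1, 1, 153, 8, 3, 264]
[1, 1, 153, 8, 3, 264]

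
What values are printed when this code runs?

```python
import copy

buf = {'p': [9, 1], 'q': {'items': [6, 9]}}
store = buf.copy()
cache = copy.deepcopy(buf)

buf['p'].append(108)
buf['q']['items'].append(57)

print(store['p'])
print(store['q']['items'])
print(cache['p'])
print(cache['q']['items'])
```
[9, 1, 108]
[6, 9, 57]
[9, 1]
[6, 9]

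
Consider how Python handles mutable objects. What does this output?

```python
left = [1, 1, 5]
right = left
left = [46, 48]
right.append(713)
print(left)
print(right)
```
[46, 48]
[1, 1, 5, 713]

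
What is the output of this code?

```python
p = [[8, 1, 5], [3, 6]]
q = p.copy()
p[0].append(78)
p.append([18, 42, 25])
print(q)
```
[[8, 1, 5, 78], [3, 6]]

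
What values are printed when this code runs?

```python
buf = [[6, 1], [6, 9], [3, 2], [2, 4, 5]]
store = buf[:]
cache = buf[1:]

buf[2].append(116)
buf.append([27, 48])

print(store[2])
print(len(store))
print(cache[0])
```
[3, 2, 116]
4
[6, 9]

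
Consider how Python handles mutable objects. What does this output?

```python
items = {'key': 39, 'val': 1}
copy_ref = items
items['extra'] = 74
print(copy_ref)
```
{'key': 39, 'val': 1, 'extra': 74}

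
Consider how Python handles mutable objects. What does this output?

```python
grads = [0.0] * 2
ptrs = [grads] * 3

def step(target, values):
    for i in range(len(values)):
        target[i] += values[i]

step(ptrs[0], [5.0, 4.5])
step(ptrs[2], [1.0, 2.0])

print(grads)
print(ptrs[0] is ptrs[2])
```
[6.0, 6.5]
True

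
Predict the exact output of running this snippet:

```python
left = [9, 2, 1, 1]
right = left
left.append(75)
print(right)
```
[9, 2, 1, 1, 75]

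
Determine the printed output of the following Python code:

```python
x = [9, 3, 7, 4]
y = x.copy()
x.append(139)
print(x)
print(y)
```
[9, 3, 7, 4, 139]
[9, 3, 7, 4]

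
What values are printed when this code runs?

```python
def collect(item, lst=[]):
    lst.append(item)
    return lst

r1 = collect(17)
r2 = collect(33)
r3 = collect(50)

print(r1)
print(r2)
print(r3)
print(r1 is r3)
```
[17, 33, 50]
[17, 33, 50]
[17, 33, 50]
True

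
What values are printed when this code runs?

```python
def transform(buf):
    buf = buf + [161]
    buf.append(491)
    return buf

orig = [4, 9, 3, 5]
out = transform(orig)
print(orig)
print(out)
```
[4, 9, 3, 5]
[4, 9, 3, 5, 161, 491]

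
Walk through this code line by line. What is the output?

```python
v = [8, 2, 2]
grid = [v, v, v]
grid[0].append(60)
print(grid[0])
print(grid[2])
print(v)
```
[8, 2, 2, 60]
[8, 2, 2, 60]
[8, 2, 2, 60]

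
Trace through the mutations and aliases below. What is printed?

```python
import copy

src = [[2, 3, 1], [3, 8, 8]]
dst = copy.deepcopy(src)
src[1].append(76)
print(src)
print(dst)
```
[[2, 3, 1], [3, 8, 8, 76]]
[[2, 3, 1], [3, 8, 8]]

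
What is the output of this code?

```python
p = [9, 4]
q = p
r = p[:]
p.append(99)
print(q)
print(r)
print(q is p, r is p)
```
[9, 4, 99]
[9, 4]
True False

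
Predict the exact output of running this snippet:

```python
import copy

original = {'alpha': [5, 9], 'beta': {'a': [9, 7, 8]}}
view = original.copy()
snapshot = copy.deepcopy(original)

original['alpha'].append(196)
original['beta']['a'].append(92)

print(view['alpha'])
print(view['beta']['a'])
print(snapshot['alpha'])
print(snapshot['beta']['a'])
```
[5, 9, 196]
[9, 7, 8, 92]
[5, 9]
[9, 7, 8]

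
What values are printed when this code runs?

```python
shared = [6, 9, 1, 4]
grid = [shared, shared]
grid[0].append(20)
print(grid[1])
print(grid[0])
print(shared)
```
[6, 9, 1, 4, 20]
[6, 9, 1, 4, 20]
[6, 9, 1, 4, 20]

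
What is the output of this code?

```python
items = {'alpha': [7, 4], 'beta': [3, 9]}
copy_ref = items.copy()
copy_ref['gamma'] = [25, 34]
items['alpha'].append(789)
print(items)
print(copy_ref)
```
{'alpha': [7, 4, 789], 'beta': [3, 9]}
{'alpha': [7, 4, 789], 'beta': [3, 9], 'gamma': [25, 34]}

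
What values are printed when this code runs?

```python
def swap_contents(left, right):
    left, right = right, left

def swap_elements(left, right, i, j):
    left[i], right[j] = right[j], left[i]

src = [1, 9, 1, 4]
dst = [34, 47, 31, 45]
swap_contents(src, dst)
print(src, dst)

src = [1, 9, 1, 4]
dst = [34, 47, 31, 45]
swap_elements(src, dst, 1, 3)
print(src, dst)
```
[1, 9, 1, 4] [34, 47, 31, 45]
[1, 45, 1, 4] [34, 47, 31, 9]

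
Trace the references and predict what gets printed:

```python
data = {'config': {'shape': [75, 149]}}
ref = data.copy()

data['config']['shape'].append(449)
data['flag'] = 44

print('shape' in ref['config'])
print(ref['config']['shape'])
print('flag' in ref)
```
True
[75, 149, 449]
False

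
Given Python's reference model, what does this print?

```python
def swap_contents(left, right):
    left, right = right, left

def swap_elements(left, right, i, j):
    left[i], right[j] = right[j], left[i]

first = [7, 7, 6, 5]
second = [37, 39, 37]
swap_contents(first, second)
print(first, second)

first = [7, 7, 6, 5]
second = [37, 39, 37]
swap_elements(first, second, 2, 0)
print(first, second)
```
[7, 7, 6, 5] [37, 39, 37]
[7, 7, 37, 5] [6, 39, 37]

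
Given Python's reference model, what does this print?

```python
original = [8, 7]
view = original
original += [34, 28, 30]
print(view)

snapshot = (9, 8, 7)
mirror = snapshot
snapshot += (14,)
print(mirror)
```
[8, 7, 34, 28, 30]
(9, 8, 7)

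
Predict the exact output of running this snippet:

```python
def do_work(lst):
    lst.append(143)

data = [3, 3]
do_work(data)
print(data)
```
[3, 3, 143]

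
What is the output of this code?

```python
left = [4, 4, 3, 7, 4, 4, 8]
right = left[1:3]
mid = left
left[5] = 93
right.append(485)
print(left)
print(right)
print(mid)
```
[4, 4, 3, 7, 4, 93, 8]
[4, 3, 485]
[4, 4, 3, 7, 4, 93, 8]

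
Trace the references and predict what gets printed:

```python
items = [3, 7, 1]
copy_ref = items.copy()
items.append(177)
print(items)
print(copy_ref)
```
[3, 7, 1, 177]
[3, 7, 1]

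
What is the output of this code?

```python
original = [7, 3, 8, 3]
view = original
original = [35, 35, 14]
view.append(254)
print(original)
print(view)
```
[35, 35, 14]
[7, 3, 8, 3, 254]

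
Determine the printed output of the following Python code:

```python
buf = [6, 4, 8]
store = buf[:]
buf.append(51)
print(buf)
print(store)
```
[6, 4, 8, 51]
[6, 4, 8]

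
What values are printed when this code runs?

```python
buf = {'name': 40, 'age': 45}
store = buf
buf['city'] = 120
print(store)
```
{'name': 40, 'age': 45, 'city': 120}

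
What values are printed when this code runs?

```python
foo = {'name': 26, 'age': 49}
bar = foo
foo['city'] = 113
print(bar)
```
{'name': 26, 'age': 49, 'city': 113}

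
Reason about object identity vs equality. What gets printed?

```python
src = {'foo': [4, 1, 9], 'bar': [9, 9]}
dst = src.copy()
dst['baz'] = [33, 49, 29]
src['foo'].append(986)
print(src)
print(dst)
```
{'foo': [4, 1, 9, 986], 'bar': [9, 9]}
{'foo': [4, 1, 9, 986], 'bar': [9, 9], 'baz': [33, 49, 29]}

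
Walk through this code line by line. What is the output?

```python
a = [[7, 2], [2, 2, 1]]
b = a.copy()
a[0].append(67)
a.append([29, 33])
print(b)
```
[[7, 2, 67], [2, 2, 1]]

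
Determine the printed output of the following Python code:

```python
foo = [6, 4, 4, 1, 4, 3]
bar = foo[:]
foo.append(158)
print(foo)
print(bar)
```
[6, 4, 4, 1, 4, 3, 158]
[6, 4, 4, 1, 4, 3]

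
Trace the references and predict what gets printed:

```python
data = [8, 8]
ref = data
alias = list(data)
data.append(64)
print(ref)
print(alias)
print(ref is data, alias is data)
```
[8, 8, 64]
[8, 8]
True False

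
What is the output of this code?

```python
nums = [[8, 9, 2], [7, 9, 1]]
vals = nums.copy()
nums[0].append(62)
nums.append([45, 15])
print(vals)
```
[[8, 9, 2, 62], [7, 9, 1]]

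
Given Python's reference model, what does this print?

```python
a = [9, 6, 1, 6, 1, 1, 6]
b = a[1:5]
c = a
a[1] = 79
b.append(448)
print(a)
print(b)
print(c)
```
[9, 79, 1, 6, 1, 1, 6]
[6, 1, 6, 1, 448]
[9, 79, 1, 6, 1, 1, 6]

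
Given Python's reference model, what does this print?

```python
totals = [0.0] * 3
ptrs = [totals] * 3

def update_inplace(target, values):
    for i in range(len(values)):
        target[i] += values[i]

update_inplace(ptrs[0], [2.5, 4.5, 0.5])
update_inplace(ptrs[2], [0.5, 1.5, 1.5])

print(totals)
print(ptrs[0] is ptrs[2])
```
[3.0, 6.0, 2.0]
True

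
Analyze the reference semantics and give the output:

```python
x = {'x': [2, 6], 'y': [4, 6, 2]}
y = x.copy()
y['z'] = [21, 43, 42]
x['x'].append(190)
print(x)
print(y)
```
{'x': [2, 6, 190], 'y': [4, 6, 2]}
{'x': [2, 6, 190], 'y': [4, 6, 2], 'z': [21, 43, 42]}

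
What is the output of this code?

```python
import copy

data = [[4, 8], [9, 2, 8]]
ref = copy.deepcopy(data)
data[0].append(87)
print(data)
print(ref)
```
[[4, 8, 87], [9, 2, 8]]
[[4, 8], [9, 2, 8]]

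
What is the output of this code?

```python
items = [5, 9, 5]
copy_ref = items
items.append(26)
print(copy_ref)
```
[5, 9, 5, 26]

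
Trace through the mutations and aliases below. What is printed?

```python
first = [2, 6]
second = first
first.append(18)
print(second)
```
[2, 6, 18]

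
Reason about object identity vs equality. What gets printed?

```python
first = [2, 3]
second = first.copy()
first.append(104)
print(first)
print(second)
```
[2, 3, 104]
[2, 3]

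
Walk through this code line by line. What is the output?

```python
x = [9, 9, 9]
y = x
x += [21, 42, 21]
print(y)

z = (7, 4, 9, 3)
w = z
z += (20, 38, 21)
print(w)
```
[9, 9, 9, 21, 42, 21]
(7, 4, 9, 3)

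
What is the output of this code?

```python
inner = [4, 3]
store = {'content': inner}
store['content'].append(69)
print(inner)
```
[4, 3, 69]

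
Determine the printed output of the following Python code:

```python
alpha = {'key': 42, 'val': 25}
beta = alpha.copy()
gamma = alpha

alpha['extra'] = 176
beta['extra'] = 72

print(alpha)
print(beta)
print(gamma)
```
{'key': 42, 'val': 25, 'extra': 176}
{'key': 42, 'val': 25, 'extra': 72}
{'key': 42, 'val': 25, 'extra': 176}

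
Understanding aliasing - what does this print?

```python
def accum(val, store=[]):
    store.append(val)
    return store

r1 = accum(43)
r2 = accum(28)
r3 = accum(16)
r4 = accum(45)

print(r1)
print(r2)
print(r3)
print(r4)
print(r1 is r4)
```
[43, 28, 16, 45]
[43, 28, 16, 45]
[43, 28, 16, 45]
[43, 28, 16, 45]
True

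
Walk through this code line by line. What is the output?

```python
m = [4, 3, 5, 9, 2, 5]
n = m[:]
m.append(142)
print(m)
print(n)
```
[4, 3, 5, 9, 2, 5, 142]
[4, 3, 5, 9, 2, 5]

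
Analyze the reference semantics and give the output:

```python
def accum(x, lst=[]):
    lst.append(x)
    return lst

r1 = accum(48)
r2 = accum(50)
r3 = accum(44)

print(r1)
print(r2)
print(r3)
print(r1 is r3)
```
[48, 50, 44]
[48, 50, 44]
[48, 50, 44]
True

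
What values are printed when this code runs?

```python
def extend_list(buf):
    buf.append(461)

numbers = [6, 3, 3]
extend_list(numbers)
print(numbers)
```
[6, 3, 3, 461]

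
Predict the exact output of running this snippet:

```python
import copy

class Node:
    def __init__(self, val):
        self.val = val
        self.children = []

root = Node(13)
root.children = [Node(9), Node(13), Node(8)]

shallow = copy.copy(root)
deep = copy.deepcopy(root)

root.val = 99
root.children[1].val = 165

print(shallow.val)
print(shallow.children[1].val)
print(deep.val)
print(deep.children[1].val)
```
13
165
13
13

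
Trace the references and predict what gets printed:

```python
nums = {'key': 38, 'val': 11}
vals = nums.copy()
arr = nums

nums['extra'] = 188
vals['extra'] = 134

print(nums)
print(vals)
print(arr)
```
{'key': 38, 'val': 11, 'extra': 188}
{'key': 38, 'val': 11, 'extra': 134}
{'key': 38, 'val': 11, 'extra': 188}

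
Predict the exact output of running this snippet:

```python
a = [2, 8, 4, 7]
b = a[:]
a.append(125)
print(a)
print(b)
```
[2, 8, 4, 7, 125]
[2, 8, 4, 7]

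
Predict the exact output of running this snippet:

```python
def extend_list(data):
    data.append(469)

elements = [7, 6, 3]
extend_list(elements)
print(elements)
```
[7, 6, 3, 469]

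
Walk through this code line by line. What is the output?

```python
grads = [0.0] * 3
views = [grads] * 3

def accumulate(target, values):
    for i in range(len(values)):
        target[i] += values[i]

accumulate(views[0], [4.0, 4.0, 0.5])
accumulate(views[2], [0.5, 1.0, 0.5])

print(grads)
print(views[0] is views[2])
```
[4.5, 5.0, 1.0]
True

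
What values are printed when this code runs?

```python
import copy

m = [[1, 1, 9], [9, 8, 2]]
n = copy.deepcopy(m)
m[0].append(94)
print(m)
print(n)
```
[[1, 1, 9, 94], [9, 8, 2]]
[[1, 1, 9], [9, 8, 2]]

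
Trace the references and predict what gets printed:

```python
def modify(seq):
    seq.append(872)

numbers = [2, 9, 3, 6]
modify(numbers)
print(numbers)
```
[2, 9, 3, 6, 872]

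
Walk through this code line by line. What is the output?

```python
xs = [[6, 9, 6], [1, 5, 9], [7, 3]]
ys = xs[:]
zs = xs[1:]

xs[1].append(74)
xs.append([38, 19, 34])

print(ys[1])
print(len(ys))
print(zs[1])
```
[1, 5, 9, 74]
3
[7, 3]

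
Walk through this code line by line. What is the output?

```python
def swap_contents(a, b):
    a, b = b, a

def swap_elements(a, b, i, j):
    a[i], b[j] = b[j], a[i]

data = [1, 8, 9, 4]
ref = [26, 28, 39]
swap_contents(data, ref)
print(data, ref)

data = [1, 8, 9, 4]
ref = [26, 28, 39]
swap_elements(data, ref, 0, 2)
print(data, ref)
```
[1, 8, 9, 4] [26, 28, 39]
[39, 8, 9, 4] [26, 28, 1]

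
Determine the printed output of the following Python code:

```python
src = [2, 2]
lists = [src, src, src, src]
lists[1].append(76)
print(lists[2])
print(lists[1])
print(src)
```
[2, 2, 76]
[2, 2, 76]
[2, 2, 76]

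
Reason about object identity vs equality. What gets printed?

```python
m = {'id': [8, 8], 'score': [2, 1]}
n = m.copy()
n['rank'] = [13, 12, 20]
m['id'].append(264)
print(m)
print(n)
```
{'id': [8, 8, 264], 'score': [2, 1]}
{'id': [8, 8, 264], 'score': [2, 1], 'rank': [13, 12, 20]}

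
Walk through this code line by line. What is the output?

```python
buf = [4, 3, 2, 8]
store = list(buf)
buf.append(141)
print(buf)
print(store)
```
[4, 3, 2, 8, 141]
[4, 3, 2, 8]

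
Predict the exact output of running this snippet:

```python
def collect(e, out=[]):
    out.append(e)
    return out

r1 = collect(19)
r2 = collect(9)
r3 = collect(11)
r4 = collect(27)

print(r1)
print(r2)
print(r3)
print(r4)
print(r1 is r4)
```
[19, 9, 11, 27]
[19, 9, 11, 27]
[19, 9, 11, 27]
[19, 9, 11, 27]
True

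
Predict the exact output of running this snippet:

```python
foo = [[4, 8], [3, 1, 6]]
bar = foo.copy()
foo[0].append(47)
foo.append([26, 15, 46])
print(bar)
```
[[4, 8, 47], [3, 1, 6]]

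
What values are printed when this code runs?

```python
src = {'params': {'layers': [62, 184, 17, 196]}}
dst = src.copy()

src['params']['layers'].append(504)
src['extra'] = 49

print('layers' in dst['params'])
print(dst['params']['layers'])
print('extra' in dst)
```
True
[62, 184, 17, 196, 504]
False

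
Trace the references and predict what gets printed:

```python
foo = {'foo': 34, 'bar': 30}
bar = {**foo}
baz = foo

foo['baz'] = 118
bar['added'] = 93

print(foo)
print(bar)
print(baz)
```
{'foo': 34, 'bar': 30, 'baz': 118}
{'foo': 34, 'bar': 30, 'added': 93}
{'foo': 34, 'bar': 30, 'baz': 118}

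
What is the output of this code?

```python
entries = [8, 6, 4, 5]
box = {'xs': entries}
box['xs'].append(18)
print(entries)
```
[8, 6, 4, 5, 18]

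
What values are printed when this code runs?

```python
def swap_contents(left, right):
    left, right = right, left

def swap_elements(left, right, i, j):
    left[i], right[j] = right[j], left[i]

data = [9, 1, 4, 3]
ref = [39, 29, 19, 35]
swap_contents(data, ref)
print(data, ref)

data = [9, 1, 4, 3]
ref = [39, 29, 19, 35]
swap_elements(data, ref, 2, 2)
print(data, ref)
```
[9, 1, 4, 3] [39, 29, 19, 35]
[9, 1, 19, 3] [39, 29, 4, 35]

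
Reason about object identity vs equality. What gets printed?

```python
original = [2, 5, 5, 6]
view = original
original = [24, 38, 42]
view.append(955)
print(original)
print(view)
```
[24, 38, 42]
[2, 5, 5, 6, 955]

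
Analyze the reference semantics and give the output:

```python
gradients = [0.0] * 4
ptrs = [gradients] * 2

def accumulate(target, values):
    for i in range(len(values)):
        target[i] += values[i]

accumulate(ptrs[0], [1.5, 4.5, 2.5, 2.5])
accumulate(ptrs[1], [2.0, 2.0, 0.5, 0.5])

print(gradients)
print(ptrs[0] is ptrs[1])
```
[3.5, 6.5, 3.0, 3.0]
True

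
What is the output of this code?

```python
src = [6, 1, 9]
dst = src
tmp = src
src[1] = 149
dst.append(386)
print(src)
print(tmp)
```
[6, 149, 9, 386]
[6, 149, 9, 386]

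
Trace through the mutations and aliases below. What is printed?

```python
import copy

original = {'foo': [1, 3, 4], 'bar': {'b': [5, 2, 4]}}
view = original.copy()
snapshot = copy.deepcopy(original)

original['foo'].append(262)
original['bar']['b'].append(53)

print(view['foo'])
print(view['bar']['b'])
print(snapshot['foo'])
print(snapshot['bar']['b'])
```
[1, 3, 4, 262]
[5, 2, 4, 53]
[1, 3, 4]
[5, 2, 4]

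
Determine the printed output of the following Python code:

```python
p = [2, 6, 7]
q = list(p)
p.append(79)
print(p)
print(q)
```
[2, 6, 7, 79]
[2, 6, 7]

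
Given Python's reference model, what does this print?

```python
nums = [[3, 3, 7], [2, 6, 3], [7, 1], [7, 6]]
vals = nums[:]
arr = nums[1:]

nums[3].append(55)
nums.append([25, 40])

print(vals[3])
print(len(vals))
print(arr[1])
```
[7, 6, 55]
4
[7, 1]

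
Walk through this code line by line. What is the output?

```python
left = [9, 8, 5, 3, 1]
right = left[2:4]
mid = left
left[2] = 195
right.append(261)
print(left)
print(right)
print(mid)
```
[9, 8, 195, 3, 1]
[5, 3, 261]
[9, 8, 195, 3, 1]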